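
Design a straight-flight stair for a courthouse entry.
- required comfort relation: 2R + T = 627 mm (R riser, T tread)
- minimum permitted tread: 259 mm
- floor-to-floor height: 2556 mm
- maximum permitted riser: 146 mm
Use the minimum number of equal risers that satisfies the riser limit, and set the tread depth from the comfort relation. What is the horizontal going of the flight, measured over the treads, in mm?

⌈2556/146⌉ = 18 risers.
Each riser is 2556/18 = 142 mm (≤ 146 mm).
From 2R + T = 627: T = 627 − 284 = 343 mm.
Treads = 18 − 1 = 17; going = 17 × 343 = 5831 mm.

5831 mm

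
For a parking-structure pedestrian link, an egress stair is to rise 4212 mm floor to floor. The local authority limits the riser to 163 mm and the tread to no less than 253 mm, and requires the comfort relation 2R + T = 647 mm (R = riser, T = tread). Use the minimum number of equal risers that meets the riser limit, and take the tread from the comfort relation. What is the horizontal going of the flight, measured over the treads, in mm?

8075 mm

4212 / 163 = 25.840 → round up to 26 risers.
Each riser is 4212/26 = 162 mm (≤ 163 mm).
T = 647 − 2·162 = 323 mm, which satisfies the 253 mm minimum.
26 risers give 25 treads; going = 25 × 323 = 8075 mm.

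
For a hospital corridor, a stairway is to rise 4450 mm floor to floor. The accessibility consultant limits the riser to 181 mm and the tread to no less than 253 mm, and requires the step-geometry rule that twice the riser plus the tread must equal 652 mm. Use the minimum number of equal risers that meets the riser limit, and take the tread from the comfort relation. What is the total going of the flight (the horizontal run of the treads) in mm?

7104 mm

At most 181 each: 4450/181 = 24.59, giving 25 risers.
Riser R = 4450 / 25 = 178 mm, within the 181 mm limit.
T = 652 − 2·178 = 296 mm, which satisfies the 253 mm minimum.
Treads = 25 − 1 = 24; going = 24 × 296 = 7104 mm.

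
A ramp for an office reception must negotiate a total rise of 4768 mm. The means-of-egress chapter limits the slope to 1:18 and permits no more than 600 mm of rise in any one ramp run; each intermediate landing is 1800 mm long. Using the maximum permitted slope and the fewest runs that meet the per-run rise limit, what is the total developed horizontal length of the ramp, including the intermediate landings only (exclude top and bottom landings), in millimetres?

4768 / 600 = 7.95, so 8 ramp runs are needed. That means 7 intermediate landings.
Horizontal run for 4768 mm of rise at 1:18 is 4768 × 18 = 85824 mm.
7 intermediate landings contribute 7 × 1800 = 12600 mm.
Developed length = 85824 + 12600 = 98424 mm.

98424 mm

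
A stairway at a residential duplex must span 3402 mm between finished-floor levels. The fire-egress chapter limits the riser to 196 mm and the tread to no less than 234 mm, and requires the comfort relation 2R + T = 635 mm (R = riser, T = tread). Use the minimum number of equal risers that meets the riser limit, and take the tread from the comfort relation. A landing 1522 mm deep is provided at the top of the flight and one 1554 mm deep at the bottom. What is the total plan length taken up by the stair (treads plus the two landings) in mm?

7445 mm

3402 / 196 = 17.36, so 18 risers are needed.
Each riser is 3402/18 = 189 mm (≤ 196 mm).
From 2R + T = 635: T = 635 − 378 = 257 mm.
Treads = 18 − 1 = 17; going = 17 × 257 = 4369 mm.
Add landings: 4369 + 1522 + 1554 = 7445 mm.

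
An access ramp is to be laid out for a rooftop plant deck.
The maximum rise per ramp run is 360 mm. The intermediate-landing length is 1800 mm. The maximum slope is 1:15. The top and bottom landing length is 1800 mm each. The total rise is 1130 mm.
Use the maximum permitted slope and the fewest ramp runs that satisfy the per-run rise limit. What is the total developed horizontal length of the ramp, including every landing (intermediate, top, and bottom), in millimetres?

25950 mm

1130 / 360 = 3.139 → round up to 4 ramp runs. That means 3 intermediate landings.
Horizontal run for 1130 mm of rise at 1:15 is 1130 × 15 = 16950 mm.
Intermediate landings: 3 × 1800 = 5400 mm.
Top and bottom landings: 2 × 1800 = 3600 mm.
Total = 16950 + 5400 + 3600 = 25950 mm.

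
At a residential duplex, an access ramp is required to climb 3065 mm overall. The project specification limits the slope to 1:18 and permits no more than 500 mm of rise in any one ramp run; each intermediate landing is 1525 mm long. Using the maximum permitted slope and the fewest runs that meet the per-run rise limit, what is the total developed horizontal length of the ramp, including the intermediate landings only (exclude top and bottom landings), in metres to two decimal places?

At most 500 each: 3065/500 = 6.13, giving 7 ramp runs. That means 6 intermediate landings.
Ramp run (horizontal) at 1:18: 3065 × 18 = 55170 mm.
Intermediate landings: 6 × 1525 = 9150 mm.
Developed length = 55170 + 9150 = 64320 mm.
= 64.32 m.

64.32 m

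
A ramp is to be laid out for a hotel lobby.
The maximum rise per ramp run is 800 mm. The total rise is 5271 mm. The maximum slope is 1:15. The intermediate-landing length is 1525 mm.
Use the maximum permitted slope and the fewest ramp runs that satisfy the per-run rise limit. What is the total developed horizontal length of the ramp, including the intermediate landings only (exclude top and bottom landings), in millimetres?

⌈5271/800⌉ = 7 ramp runs. That means 6 intermediate landings.
Ramp run (horizontal) at 1:15: 5271 × 15 = 79065 mm.
6 intermediate landings contribute 6 × 1525 = 9150 mm.
Total developed length = 79065 + 9150 = 88215 mm.

88215 mm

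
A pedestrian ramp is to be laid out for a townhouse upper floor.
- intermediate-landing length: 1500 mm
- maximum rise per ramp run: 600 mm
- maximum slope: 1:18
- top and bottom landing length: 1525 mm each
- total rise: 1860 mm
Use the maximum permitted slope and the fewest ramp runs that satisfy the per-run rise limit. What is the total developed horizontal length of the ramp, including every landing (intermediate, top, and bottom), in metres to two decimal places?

41.03 m

1860 / 600 = 3.10, so 4 ramp runs are needed. That means 3 intermediate landings.
Ramp run (horizontal) at 1:18: 1860 × 18 = 33480 mm.
Intermediate landings: 3 × 1500 = 4500 mm.
Top and bottom landings: 2 × 1525 = 3050 mm.
Total = 33480 + 4500 + 3050 = 41030 mm.
= 41.03 m.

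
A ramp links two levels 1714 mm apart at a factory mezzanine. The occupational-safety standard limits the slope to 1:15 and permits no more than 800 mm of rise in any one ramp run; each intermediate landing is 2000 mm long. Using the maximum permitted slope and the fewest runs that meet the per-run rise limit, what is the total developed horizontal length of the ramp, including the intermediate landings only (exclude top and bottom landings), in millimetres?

29710 mm

At most 800 each: 1714/800 = 2.14, giving 3 ramp runs. That means 2 intermediate landings.
Ramp run (horizontal) at 1:15: 1714 × 15 = 25710 mm.
Intermediate landings: 2 × 2000 = 4000 mm.
Total developed length = 25710 + 4000 = 29710 mm.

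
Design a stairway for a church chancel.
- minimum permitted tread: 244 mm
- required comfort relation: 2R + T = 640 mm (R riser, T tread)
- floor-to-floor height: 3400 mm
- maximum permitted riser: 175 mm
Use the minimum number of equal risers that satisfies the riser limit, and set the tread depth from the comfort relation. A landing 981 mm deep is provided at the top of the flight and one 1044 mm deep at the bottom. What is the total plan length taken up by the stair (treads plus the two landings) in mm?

7725 mm

⌈3400/175⌉ = 20 risers.
Each riser is 3400/20 = 170 mm (≤ 175 mm).
T = 640 − 2·170 = 300 mm, which satisfies the 244 mm minimum.
Treads = 20 − 1 = 19; going = 19 × 300 = 5700 mm.
Enclosure = 5700 + 981 + 1044 = 7725 mm.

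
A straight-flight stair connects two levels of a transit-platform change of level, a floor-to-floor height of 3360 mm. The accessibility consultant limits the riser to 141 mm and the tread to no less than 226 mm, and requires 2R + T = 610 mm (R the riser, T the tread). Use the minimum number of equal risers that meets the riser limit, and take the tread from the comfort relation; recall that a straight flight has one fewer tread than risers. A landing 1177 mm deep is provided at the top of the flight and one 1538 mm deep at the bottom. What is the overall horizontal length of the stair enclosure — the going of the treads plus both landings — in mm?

10305 mm

3360 / 141 = 23.830 → round up to 24 risers.
R = 3360 ÷ 24 = 140 mm.
T = 610 − 2·140 = 330 mm, which satisfies the 226 mm minimum.
24 risers give 23 treads; going = 23 × 330 = 7590 mm.
Enclosure = 7590 + 1177 + 1538 = 10305 mm.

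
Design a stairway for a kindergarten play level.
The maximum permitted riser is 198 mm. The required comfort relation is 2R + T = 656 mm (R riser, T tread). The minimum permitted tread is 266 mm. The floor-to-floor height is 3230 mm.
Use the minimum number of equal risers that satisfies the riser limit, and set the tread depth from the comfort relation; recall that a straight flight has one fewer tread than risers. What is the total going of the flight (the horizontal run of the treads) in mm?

⌈3230/198⌉ = 17 risers.
Riser R = 3230 / 17 = 190 mm, within the 198 mm limit.
From 2R + T = 656: T = 656 − 380 = 276 mm.
Going = (17 − 1) × 276 = 4416 mm.

4416 mm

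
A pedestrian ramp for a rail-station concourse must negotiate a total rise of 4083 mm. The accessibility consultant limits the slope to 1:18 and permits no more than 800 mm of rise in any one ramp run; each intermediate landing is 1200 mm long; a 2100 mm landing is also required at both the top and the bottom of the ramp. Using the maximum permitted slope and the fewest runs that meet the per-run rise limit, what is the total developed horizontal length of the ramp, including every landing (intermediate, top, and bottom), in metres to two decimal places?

83.69 m

4083 / 800 = 5.10, so 6 ramp runs are needed. That means 5 intermediate landings.
Horizontal run for 4083 mm of rise at 1:18 is 4083 × 18 = 73494 mm.
Intermediate landings: 5 × 1200 = 6000 mm.
Top and bottom landings: 2 × 2100 = 4200 mm.
Total = 73494 + 6000 + 4200 = 83694 mm.
= 83.69 m.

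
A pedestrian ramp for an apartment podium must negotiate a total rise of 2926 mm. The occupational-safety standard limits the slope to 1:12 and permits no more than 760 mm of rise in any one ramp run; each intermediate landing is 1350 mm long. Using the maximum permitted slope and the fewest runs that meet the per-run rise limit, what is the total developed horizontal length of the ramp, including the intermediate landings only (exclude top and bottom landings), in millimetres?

2926 / 760 = 3.850 → round up to 4 ramp runs. That means 3 intermediate landings.
Horizontal run for 2926 mm of rise at 1:12 is 2926 × 12 = 35112 mm.
3 intermediate landings contribute 3 × 1350 = 4050 mm.
Total developed length = 35112 + 4050 = 39162 mm.

39162 mm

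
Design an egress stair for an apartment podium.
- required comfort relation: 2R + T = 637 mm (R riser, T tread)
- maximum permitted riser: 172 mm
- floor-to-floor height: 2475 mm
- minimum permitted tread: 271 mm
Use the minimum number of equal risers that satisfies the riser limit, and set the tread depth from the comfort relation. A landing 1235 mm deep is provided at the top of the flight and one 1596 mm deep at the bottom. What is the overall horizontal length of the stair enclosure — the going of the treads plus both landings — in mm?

7129 mm

2475 / 172 = 14.39, so 15 risers are needed.
Riser R = 2475 / 15 = 165 mm, within the 172 mm limit.
T = 637 − 2·165 = 307 mm, which satisfies the 271 mm minimum.
Treads = 15 − 1 = 14; going = 14 × 307 = 4298 mm.
Add landings: 4298 + 1235 + 1596 = 7129 mm.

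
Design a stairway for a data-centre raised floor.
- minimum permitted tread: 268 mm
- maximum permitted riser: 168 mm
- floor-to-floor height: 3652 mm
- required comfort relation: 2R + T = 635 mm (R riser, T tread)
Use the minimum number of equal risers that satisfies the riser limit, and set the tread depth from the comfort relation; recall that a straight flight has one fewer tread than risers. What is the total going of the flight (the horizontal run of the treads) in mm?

3652 / 168 = 21.74, so 22 risers are needed.
Riser R = 3652 / 22 = 166 mm, within the 168 mm limit.
Tread T = 635 − 2 × 166 = 303 mm (≥ 268 mm).
Going = (22 − 1) × 303 = 6363 mm.

6363 mm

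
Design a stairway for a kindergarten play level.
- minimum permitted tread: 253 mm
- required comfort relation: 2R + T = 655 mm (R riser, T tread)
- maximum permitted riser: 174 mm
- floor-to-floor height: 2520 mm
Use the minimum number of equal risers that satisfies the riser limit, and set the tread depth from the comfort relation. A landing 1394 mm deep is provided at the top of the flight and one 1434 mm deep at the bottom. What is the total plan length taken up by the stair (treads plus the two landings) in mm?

⌈2520/174⌉ = 15 risers.
R = 2520 ÷ 15 = 168 mm.
T = 655 − 2·168 = 319 mm, which satisfies the 253 mm minimum.
Going = (15 − 1) × 319 = 4466 mm.
Add landings: 4466 + 1394 + 1434 = 7294 mm.

7294 mm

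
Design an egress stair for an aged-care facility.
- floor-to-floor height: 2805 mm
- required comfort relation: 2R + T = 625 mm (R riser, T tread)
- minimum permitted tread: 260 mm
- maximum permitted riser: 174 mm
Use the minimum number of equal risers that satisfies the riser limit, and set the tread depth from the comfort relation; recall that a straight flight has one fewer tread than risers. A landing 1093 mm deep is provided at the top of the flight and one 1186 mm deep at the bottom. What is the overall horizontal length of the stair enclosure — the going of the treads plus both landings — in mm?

2805 / 174 = 16.12, so 17 risers are needed.
Each riser is 2805/17 = 165 mm (≤ 174 mm).
From 2R + T = 625: T = 625 − 330 = 295 mm.
Treads = 17 − 1 = 16; going = 16 × 295 = 4720 mm.
Add landings: 4720 + 1093 + 1186 = 6999 mm.

6999 mm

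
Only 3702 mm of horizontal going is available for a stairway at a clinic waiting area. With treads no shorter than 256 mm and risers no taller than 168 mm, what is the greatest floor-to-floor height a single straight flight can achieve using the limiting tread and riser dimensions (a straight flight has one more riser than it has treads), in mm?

3702 / 256 = 14.46, so 14 treads fit.
Risers = treads + 1 = 15.
Maximum height = 15 × 168 = 2520 mm.

2520 mm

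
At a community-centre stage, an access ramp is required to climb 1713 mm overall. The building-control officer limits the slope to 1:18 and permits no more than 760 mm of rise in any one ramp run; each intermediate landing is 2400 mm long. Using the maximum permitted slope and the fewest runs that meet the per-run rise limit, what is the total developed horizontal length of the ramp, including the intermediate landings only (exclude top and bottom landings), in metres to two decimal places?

1713 / 760 = 2.25, so 3 ramp runs are needed. That means 2 intermediate landings.
Horizontal run for 1713 mm of rise at 1:18 is 1713 × 18 = 30834 mm.
2 intermediate landings contribute 2 × 2400 = 4800 mm.
Total developed length = 30834 + 4800 = 35634 mm.
= 35.63 m.

35.63 m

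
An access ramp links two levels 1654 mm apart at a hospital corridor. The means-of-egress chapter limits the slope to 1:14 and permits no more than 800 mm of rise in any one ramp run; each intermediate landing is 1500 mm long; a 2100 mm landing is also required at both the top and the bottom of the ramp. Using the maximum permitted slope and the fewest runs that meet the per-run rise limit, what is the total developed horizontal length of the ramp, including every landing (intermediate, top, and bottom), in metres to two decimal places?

⌈1654/800⌉ = 3 ramp runs. That means 2 intermediate landings.
Ramp run (horizontal) at 1:14: 1654 × 14 = 23156 mm.
2 intermediate landings contribute 2 × 1500 = 3000 mm.
Top and bottom landings: 2 × 2100 = 4200 mm.
Total = 23156 + 3000 + 4200 = 30356 mm.
= 30.36 m.

30.36 m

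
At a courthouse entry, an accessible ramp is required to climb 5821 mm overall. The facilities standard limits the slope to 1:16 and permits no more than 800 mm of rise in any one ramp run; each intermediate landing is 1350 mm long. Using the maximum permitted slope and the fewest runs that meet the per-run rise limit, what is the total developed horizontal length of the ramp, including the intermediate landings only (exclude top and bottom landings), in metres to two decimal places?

5821 / 800 = 7.28, so 8 ramp runs are needed. That means 7 intermediate landings.
Ramp run (horizontal) at 1:16: 5821 × 16 = 93136 mm.
Intermediate landings: 7 × 1350 = 9450 mm.
Total developed length = 93136 + 9450 = 102586 mm.
= 102.59 m.

102.59 m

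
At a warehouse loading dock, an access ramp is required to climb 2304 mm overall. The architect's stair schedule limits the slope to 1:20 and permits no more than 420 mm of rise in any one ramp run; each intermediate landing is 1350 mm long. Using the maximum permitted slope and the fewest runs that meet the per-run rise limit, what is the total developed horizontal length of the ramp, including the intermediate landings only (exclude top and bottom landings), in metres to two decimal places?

At most 420 each: 2304/420 = 5.49, giving 6 ramp runs. That means 5 intermediate landings.
Ramp run (horizontal) at 1:20: 2304 × 20 = 46080 mm.
Intermediate landings: 5 × 1350 = 6750 mm.
Total developed length = 46080 + 6750 = 52830 mm.
= 52.83 m.

52.83 m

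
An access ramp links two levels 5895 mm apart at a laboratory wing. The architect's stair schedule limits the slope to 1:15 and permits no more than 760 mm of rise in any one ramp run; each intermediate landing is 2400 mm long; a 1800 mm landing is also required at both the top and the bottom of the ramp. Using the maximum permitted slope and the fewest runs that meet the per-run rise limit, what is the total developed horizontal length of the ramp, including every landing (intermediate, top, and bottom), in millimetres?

At most 760 each: 5895/760 = 7.76, giving 8 ramp runs. That means 7 intermediate landings.
Horizontal run for 5895 mm of rise at 1:15 is 5895 × 15 = 88425 mm.
Intermediate landings: 7 × 2400 = 16800 mm.
Top and bottom landings: 2 × 1800 = 3600 mm.
Total = 88425 + 16800 + 3600 = 108825 mm.

108825 mm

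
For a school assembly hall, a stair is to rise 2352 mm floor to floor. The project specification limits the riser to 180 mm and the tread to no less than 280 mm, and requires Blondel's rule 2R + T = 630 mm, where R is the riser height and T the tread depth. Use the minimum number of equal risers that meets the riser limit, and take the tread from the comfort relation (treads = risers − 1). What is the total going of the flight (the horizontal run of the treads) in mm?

⌈2352/180⌉ = 14 risers.
Each riser is 2352/14 = 168 mm (≤ 180 mm).
Tread T = 630 − 2 × 168 = 294 mm (≥ 280 mm).
14 risers give 13 treads; going = 13 × 294 = 3822 mm.

3822 mm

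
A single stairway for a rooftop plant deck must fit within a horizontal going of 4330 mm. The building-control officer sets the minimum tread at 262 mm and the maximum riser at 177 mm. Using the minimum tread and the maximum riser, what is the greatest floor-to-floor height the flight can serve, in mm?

3009 mm

Treads that fit: ⌊4330 / 262⌋ = 16.
Risers = treads + 1 = 17.
Maximum height = 17 × 177 = 3009 mm.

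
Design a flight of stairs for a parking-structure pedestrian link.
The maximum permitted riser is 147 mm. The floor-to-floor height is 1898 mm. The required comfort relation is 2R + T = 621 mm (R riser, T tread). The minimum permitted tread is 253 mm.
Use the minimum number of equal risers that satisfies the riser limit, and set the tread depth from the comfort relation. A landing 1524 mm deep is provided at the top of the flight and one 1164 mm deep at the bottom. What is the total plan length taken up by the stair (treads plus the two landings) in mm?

⌈1898/147⌉ = 13 risers.
Each riser is 1898/13 = 146 mm (≤ 147 mm).
T = 621 − 2·146 = 329 mm, which satisfies the 253 mm minimum.
13 risers give 12 treads; going = 12 × 329 = 3948 mm.
Enclosure = 3948 + 1524 + 1164 = 6636 mm.

6636 mm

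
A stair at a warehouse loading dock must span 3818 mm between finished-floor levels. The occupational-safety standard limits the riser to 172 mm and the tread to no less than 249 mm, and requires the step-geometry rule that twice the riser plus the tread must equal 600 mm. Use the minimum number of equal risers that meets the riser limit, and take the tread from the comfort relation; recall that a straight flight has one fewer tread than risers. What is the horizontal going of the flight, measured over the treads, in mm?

3818 / 172 = 22.198 → round up to 23 risers.
Each riser is 3818/23 = 166 mm (≤ 172 mm).
From 2R + T = 600: T = 600 − 332 = 268 mm.
23 risers give 22 treads; going = 22 × 268 = 5896 mm.

5896 mm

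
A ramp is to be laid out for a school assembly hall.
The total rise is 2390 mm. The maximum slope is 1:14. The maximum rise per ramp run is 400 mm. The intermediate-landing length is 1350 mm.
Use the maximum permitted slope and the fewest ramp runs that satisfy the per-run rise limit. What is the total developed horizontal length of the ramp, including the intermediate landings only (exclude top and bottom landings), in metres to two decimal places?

40.21 m

2390 / 400 = 5.975 → round up to 6 ramp runs. That means 5 intermediate landings.
Ramp run (horizontal) at 1:14: 2390 × 14 = 33460 mm.
5 intermediate landings contribute 5 × 1350 = 6750 mm.
Developed length = 33460 + 6750 = 40210 mm.
= 40.21 m.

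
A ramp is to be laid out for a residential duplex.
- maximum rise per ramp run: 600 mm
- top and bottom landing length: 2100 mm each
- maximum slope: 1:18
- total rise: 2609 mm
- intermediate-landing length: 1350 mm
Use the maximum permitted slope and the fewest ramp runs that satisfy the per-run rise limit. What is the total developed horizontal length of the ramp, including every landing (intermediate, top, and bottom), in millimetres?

56562 mm

2609 / 600 = 4.35, so 5 ramp runs are needed. That means 4 intermediate landings.
Horizontal run for 2609 mm of rise at 1:18 is 2609 × 18 = 46962 mm.
Intermediate landings: 4 × 1350 = 5400 mm.
Top and bottom landings: 2 × 2100 = 4200 mm.
Total = 46962 + 5400 + 4200 = 56562 mm.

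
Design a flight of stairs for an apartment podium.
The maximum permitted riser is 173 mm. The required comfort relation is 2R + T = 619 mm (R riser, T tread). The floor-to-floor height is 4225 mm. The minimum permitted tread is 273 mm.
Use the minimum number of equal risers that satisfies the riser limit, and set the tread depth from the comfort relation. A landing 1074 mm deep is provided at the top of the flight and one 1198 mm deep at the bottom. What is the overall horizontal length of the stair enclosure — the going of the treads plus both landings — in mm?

4225 / 173 = 24.42, so 25 risers are needed.
R = 4225 ÷ 25 = 169 mm.
From 2R + T = 619: T = 619 − 338 = 281 mm.
25 risers give 24 treads; going = 24 × 281 = 6744 mm.
Add landings: 6744 + 1074 + 1198 = 9016 mm.

9016 mm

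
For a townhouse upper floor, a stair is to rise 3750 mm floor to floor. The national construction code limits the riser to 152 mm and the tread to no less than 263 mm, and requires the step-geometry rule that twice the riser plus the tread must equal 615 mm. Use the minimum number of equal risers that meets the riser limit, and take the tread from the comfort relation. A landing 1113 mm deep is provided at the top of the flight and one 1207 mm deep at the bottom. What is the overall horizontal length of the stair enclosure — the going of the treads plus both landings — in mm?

9880 mm

3750 / 152 = 24.67, so 25 risers are needed.
Riser R = 3750 / 25 = 150 mm, within the 152 mm limit.
Tread T = 615 − 2 × 150 = 315 mm (≥ 263 mm).
Treads = 25 − 1 = 24; going = 24 × 315 = 7560 mm.
Add landings: 7560 + 1113 + 1207 = 9880 mm.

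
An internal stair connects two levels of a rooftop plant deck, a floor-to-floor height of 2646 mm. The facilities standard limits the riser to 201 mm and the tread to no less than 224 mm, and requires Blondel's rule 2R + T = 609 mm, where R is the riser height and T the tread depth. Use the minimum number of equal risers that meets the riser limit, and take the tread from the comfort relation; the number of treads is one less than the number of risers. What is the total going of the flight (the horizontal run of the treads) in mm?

2646 / 201 = 13.16, so 14 risers are needed.
Riser R = 2646 / 14 = 189 mm, within the 201 mm limit.
From 2R + T = 609: T = 609 − 378 = 231 mm.
Treads = 14 − 1 = 13; going = 13 × 231 = 3003 mm.

3003 mm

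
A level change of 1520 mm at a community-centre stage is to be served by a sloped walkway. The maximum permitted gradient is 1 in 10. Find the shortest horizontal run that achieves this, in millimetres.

At 1:10 the run is 10 × 1520 = 15200 mm.

15200 mm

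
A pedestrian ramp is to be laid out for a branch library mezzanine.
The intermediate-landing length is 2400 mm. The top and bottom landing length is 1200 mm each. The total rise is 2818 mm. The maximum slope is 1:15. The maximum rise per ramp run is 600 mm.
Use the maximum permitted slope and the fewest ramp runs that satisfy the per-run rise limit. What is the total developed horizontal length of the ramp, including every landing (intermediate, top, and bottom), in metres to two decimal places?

54.27 m

⌈2818/600⌉ = 5 ramp runs. That means 4 intermediate landings.
Ramp run (horizontal) at 1:15: 2818 × 15 = 42270 mm.
Intermediate landings: 4 × 2400 = 9600 mm.
Top and bottom landings: 2 × 1200 = 2400 mm.
Total = 42270 + 9600 + 2400 = 54270 mm.
= 54.27 m.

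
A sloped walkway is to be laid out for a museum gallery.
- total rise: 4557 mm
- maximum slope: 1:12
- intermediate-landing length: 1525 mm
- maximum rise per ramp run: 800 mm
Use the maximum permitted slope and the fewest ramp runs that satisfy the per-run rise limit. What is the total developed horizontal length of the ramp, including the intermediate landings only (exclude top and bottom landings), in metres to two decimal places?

62.31 m

At most 800 each: 4557/800 = 5.70, giving 6 ramp runs. That means 5 intermediate landings.
Ramp run (horizontal) at 1:12: 4557 × 12 = 54684 mm.
Intermediate landings: 5 × 1525 = 7625 mm.
Developed length = 54684 + 7625 = 62309 mm.
= 62.31 m.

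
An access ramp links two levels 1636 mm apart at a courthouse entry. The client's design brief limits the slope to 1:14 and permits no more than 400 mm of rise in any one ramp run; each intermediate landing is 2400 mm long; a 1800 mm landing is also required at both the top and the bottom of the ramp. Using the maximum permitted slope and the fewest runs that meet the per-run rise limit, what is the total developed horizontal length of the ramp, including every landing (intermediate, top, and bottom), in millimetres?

36104 mm

1636 / 400 = 4.09, so 5 ramp runs are needed. That means 4 intermediate landings.
Horizontal run for 1636 mm of rise at 1:14 is 1636 × 14 = 22904 mm.
Intermediate landings: 4 × 2400 = 9600 mm.
Top and bottom landings: 2 × 1800 = 3600 mm.
Total = 22904 + 9600 + 3600 = 36104 mm.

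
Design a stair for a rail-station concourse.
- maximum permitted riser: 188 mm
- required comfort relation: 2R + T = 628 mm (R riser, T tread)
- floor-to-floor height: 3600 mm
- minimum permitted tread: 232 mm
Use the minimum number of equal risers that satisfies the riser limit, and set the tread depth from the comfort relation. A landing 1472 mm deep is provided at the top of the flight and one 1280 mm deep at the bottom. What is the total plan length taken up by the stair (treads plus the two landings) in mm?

7844 mm

3600 / 188 = 19.149 → round up to 20 risers.
R = 3600 ÷ 20 = 180 mm.
From 2R + T = 628: T = 628 − 360 = 268 mm.
Going = (20 − 1) × 268 = 5092 mm.
Add landings: 5092 + 1472 + 1280 = 7844 mm.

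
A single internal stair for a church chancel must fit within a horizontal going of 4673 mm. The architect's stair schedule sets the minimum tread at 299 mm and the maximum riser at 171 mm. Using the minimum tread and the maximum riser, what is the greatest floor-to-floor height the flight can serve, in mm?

2736 mm

Treads that fit: ⌊4673 / 299⌋ = 15.
Risers = treads + 1 = 16.
Maximum height = 16 × 171 = 2736 mm.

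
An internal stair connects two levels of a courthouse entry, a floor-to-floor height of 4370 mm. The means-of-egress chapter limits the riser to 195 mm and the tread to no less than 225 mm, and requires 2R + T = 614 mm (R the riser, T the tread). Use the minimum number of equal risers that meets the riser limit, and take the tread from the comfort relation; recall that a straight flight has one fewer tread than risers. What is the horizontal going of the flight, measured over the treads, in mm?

5148 mm

4370 / 195 = 22.410 → round up to 23 risers.
Riser R = 4370 / 23 = 190 mm, within the 195 mm limit.
T = 614 − 2·190 = 234 mm, which satisfies the 225 mm minimum.
Treads = 23 − 1 = 22; going = 22 × 234 = 5148 mm.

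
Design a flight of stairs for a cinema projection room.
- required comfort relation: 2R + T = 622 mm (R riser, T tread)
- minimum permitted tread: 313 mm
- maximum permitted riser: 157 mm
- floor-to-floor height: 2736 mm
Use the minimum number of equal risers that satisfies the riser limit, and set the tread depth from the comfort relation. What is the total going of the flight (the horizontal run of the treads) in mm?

⌈2736/157⌉ = 18 risers.
Riser R = 2736 / 18 = 152 mm, within the 157 mm limit.
T = 622 − 2·152 = 318 mm, which satisfies the 313 mm minimum.
Treads = 18 − 1 = 17; going = 17 × 318 = 5406 mm.

5406 mm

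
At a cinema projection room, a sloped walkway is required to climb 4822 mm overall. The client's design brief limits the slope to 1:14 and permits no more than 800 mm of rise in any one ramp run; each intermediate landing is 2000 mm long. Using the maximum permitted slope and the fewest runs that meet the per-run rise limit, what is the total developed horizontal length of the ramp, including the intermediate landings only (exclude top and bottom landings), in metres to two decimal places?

⌈4822/800⌉ = 7 ramp runs. That means 6 intermediate landings.
Ramp run (horizontal) at 1:14: 4822 × 14 = 67508 mm.
6 intermediate landings contribute 6 × 2000 = 12000 mm.
Total developed length = 67508 + 12000 = 79508 mm.
= 79.51 m.

79.51 m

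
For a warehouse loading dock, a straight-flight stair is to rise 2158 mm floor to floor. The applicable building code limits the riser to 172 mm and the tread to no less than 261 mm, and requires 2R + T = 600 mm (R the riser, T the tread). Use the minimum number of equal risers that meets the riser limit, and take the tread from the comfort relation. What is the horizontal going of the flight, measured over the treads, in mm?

2158 / 172 = 12.547 → round up to 13 risers.
Riser R = 2158 / 13 = 166 mm, within the 172 mm limit.
T = 600 − 2·166 = 268 mm, which satisfies the 261 mm minimum.
Treads = 13 − 1 = 12; going = 12 × 268 = 3216 mm.

3216 mm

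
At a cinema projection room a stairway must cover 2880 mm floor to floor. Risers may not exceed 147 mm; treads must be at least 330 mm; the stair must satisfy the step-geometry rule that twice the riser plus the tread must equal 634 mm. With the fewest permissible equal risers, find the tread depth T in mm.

2880 / 147 = 19.592 → round up to 20 risers.
R = 2880 ÷ 20 = 144 mm.
Tread T = 634 − 2 × 144 = 346 mm (≥ 330 mm).

346 mm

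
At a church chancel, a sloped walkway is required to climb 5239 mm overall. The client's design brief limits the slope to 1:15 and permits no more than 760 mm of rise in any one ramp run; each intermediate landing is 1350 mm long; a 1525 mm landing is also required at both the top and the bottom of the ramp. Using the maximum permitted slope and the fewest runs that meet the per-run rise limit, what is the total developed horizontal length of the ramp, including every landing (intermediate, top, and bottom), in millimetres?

5239 / 760 = 6.89, so 7 ramp runs are needed. That means 6 intermediate landings.
Ramp run (horizontal) at 1:15: 5239 × 15 = 78585 mm.
6 intermediate landings contribute 6 × 1350 = 8100 mm.
Top and bottom landings: 2 × 1525 = 3050 mm.
Total = 78585 + 8100 + 3050 = 89735 mm.

89735 mm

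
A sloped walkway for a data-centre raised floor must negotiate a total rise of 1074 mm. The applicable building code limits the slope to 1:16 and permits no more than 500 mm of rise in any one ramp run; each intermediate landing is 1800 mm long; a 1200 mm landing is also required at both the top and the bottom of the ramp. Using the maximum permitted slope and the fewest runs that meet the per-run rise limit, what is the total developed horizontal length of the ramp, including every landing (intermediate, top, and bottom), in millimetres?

23184 mm

1074 / 500 = 2.15, so 3 ramp runs are needed. That means 2 intermediate landings.
Ramp run (horizontal) at 1:16: 1074 × 16 = 17184 mm.
2 intermediate landings contribute 2 × 1800 = 3600 mm.
Top and bottom landings: 2 × 1200 = 2400 mm.
Total = 17184 + 3600 + 2400 = 23184 mm.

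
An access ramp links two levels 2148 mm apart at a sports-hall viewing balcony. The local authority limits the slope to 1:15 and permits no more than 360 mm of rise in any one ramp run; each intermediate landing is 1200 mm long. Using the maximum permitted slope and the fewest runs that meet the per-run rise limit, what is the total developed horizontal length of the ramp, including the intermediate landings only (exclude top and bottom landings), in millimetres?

⌈2148/360⌉ = 6 ramp runs. That means 5 intermediate landings.
Ramp run (horizontal) at 1:15: 2148 × 15 = 32220 mm.
Intermediate landings: 5 × 1200 = 6000 mm.
Total developed length = 32220 + 6000 = 38220 mm.

38220 mm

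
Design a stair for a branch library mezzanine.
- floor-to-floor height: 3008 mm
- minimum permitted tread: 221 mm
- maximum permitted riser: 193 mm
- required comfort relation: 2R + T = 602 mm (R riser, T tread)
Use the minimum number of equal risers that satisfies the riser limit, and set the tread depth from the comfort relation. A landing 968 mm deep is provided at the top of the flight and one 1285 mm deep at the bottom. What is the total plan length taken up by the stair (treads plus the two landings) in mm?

3008 / 193 = 15.585 → round up to 16 risers.
Each riser is 3008/16 = 188 mm (≤ 193 mm).
From 2R + T = 602: T = 602 − 376 = 226 mm.
Going = (16 − 1) × 226 = 3390 mm.
Add landings: 3390 + 968 + 1285 = 5643 mm.

5643 mm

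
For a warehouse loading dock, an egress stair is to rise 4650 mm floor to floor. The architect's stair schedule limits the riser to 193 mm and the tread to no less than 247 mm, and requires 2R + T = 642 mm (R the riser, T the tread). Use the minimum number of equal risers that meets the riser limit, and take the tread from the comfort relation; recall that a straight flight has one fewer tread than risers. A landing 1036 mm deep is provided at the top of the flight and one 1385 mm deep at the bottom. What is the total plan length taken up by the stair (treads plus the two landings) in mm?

8901 mm

4650 / 193 = 24.093 → round up to 25 risers.
Each riser is 4650/25 = 186 mm (≤ 193 mm).
Tread T = 642 − 2 × 186 = 270 mm (≥ 247 mm).
Going = (25 − 1) × 270 = 6480 mm.
Add landings: 6480 + 1036 + 1385 = 8901 mm.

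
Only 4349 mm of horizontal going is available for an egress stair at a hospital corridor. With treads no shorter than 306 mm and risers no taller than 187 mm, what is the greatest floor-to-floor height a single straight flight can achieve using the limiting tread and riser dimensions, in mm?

4349 / 306 = 14.21, so 14 treads fit.
Risers = treads + 1 = 15.
Maximum height = 15 × 187 = 2805 mm.

2805 mm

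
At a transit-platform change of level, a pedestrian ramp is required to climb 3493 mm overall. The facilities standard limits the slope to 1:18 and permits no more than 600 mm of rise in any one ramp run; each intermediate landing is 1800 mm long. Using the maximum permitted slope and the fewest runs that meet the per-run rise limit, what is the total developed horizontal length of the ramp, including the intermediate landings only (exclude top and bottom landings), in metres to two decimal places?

3493 / 600 = 5.82, so 6 ramp runs are needed. That means 5 intermediate landings.
Horizontal run for 3493 mm of rise at 1:18 is 3493 × 18 = 62874 mm.
Intermediate landings: 5 × 1800 = 9000 mm.
Total developed length = 62874 + 9000 = 71874 mm.
= 71.87 m.

71.87 m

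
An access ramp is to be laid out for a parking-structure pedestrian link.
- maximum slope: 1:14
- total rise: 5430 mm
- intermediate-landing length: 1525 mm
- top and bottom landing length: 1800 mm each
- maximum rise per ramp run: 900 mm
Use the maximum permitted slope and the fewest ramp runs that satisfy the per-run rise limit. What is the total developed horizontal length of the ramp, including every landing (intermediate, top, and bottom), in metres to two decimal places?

88.77 m

At most 900 each: 5430/900 = 6.03, giving 7 ramp runs. That means 6 intermediate landings.
Ramp run (horizontal) at 1:14: 5430 × 14 = 76020 mm.
6 intermediate landings contribute 6 × 1525 = 9150 mm.
Top and bottom landings: 2 × 1800 = 3600 mm.
Total = 76020 + 9150 + 3600 = 88770 mm.
= 88.77 m.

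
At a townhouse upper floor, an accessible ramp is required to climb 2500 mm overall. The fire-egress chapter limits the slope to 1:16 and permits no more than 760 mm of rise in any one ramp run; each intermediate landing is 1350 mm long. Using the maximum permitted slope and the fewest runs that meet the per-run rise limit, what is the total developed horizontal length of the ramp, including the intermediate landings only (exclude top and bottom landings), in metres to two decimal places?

44.05 m

2500 / 760 = 3.29, so 4 ramp runs are needed. That means 3 intermediate landings.
Ramp run (horizontal) at 1:16: 2500 × 16 = 40000 mm.
3 intermediate landings contribute 3 × 1350 = 4050 mm.
Developed length = 40000 + 4050 = 44050 mm.
= 44.05 m.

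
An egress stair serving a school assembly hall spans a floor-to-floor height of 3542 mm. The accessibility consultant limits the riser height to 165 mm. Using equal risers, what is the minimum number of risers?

22 risers

⌈3542/165⌉ = 22 risers.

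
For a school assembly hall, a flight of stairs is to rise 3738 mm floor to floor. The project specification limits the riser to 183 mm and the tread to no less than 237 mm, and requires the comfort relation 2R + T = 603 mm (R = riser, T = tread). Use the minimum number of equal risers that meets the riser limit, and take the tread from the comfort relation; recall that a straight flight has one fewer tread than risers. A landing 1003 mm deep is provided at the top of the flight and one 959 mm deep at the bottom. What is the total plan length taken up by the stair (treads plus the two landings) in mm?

3738 / 183 = 20.43, so 21 risers are needed.
Riser R = 3738 / 21 = 178 mm, within the 183 mm limit.
Tread T = 603 − 2 × 178 = 247 mm (≥ 237 mm).
Treads = 21 − 1 = 20; going = 20 × 247 = 4940 mm.
Add landings: 4940 + 1003 + 959 = 6902 mm.

6902 mm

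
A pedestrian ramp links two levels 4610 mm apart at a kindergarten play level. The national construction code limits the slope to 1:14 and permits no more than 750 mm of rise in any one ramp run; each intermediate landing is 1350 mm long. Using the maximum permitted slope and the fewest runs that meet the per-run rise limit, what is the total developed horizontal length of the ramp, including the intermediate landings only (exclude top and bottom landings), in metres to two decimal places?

4610 / 750 = 6.147 → round up to 7 ramp runs. That means 6 intermediate landings.
Horizontal run for 4610 mm of rise at 1:14 is 4610 × 14 = 64540 mm.
6 intermediate landings contribute 6 × 1350 = 8100 mm.
Total developed length = 64540 + 8100 = 72640 mm.
= 72.64 m.

72.64 m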